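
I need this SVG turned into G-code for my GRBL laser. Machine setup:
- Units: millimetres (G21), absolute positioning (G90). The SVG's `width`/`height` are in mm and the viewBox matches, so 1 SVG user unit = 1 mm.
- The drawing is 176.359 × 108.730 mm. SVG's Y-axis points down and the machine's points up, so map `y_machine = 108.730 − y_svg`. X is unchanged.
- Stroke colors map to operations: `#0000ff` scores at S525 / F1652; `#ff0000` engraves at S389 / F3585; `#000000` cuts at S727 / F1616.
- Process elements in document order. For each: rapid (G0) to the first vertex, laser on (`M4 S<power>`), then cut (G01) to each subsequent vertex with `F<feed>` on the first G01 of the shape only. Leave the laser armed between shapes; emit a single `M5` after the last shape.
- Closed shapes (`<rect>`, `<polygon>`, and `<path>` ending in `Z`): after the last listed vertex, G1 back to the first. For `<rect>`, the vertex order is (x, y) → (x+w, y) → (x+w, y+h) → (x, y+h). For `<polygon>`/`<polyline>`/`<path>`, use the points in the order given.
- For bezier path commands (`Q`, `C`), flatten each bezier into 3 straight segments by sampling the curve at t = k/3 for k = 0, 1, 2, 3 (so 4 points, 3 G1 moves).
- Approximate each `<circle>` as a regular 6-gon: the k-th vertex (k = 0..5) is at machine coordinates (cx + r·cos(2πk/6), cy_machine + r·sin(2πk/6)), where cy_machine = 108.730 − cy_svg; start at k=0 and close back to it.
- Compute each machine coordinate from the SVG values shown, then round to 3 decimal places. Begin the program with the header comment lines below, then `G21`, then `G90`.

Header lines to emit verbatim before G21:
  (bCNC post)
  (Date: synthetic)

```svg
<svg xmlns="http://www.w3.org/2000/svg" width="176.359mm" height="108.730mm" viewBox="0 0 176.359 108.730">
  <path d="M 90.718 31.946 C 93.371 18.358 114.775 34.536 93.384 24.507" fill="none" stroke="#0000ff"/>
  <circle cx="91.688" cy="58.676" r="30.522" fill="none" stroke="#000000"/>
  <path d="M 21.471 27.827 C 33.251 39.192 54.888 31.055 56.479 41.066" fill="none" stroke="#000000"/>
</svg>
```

viewBox `0 0 176.359 108.730` with mm width/height → 1 unit = 1 mm. Flip: y_m = 108.730 − y_svg.

**Shape 1** — `<path>` cubic bezier, stroke `#0000ff` → score (S525, F1652). Control points (SVG): P0=(90.718,31.946), P1=(93.371,18.358), P2=(114.775,34.536), P3=(93.384,24.507); sampled at t=k/3. Machine vertices: (90.718,76.784) → (97.342,82.523) → (102.789,80.857) → (93.384,84.223). Open path.

**Shape 2** — `<circle>` circle, stroke `#000000` → cut (S727, F1616). Machine vertices: (122.210,50.054) → (106.949,76.487) → (76.427,76.487) → (61.166,50.054) → (76.427,23.621) → (106.949,23.621) → (122.210,50.054). Closed: final G1 returns to the first vertex.

**Shape 3** — `<path>` cubic bezier, stroke `#000000` → cut (S727, F1616). Control points (SVG): P0=(21.471,27.827), P1=(33.251,39.192), P2=(54.888,31.055), P3=(56.479,41.066); sampled at t=k/3. Machine vertices: (21.471,80.903) → (35.429,74.644) → (49.314,73.020) → (56.479,67.664). Open path.

(bCNC post)
(Date: synthetic)
G21
G90
G0 X90.718 Y76.784
M4 S525
G01 X97.342 Y82.523 F1652
G01 X102.789 Y80.857
G01 X93.384 Y84.223
G0 X122.210 Y50.054
M4 S727
G01 X106.949 Y76.487 F1616
G01 X76.427 Y76.487
G01 X61.166 Y50.054
G01 X76.427 Y23.621
G01 X106.949 Y23.621
G01 X122.210 Y50.054
G0 X21.471 Y80.903
M4 S727
G01 X35.429 Y74.644 F1616
G01 X49.314 Y73.020
G01 X56.479 Y67.664
M5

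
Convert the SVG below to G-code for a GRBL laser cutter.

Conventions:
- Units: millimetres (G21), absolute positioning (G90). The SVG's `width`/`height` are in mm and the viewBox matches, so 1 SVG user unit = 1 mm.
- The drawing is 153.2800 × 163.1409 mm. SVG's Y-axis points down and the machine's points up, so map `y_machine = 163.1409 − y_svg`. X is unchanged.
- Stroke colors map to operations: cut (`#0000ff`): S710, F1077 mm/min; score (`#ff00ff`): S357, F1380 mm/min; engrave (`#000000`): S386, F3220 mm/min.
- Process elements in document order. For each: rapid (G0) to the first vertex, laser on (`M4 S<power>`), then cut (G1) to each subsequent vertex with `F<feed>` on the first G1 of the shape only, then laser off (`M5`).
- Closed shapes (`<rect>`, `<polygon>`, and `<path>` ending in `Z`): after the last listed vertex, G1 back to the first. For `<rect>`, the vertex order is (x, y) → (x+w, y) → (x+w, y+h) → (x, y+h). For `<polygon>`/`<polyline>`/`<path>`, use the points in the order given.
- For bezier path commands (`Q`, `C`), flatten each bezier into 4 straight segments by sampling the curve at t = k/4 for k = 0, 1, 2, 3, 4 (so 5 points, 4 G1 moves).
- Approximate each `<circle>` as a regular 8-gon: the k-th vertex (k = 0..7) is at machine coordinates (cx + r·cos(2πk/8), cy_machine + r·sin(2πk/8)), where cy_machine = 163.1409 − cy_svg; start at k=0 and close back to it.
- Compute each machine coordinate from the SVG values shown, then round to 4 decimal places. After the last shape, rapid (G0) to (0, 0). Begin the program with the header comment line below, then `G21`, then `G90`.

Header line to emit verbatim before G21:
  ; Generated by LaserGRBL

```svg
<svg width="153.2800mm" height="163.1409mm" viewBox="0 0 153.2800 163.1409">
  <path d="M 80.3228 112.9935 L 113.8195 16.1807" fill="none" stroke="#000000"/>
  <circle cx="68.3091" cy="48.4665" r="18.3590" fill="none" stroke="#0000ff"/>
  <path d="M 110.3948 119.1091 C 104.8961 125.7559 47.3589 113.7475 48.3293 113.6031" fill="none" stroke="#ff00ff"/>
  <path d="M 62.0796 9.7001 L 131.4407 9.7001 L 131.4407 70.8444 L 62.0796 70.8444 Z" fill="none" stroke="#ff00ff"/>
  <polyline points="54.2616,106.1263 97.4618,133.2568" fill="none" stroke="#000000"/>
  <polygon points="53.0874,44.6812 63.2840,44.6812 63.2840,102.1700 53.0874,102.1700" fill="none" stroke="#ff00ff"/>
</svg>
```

viewBox `0 0 153.2800 163.1409` with mm width/height → 1 unit = 1 mm. Flip: y_m = 163.1409 − y_svg.

**Shape 1** — `<path>` line segment, stroke `#000000` → engrave (S386, F3220). Machine vertices: (80.3228,50.1474) → (113.8195,146.9602). Open path.

**Shape 2** — `<circle>` circle, stroke `#0000ff` → cut (S710, F1077). Machine vertices: (86.6681,114.6744) → (81.2909,127.6562) → (68.3091,133.0334) → (55.3273,127.6562) → (49.9501,114.6744) → (55.3273,101.6926) → (68.3091,96.3154) → (81.2909,101.6926) → (86.6681,114.6744). Closed: final G1 returns to the first vertex.

**Shape 3** — `<path>` cubic bezier, stroke `#ff00ff` → score (S357, F1380). Control points (SVG): P0=(110.3948,119.1091), P1=(104.8961,125.7559), P2=(47.3589,113.7475), P3=(48.3293,113.6031); sampled at t=k/4. Machine vertices: (110.3948,44.0318) → (98.2408,42.0677) → (76.9361,44.2381) → (56.8444,47.6819) → (48.3293,49.5378). Open path.

**Shape 4** — `<path>` rectangle, stroke `#ff00ff` → score (S357, F1380). Machine vertices: (62.0796,153.4408) → (131.4407,153.4408) → (131.4407,92.2965) → (62.0796,92.2965) → (62.0796,153.4408). Closed: final G1 returns to the first vertex.

**Shape 5** — `<polyline>` line segment, stroke `#000000` → engrave (S386, F3220). Machine vertices: (54.2616,57.0146) → (97.4618,29.8841). Open path.

**Shape 6** — `<polygon>` rectangle, stroke `#ff00ff` → score (S357, F1380). Machine vertices: (53.0874,118.4597) → (63.2840,118.4597) → (63.2840,60.9709) → (53.0874,60.9709) → (53.0874,118.4597). Closed: final G1 returns to the first vertex.

; Generated by LaserGRBL
G21
G90
G0 X80.3228 Y50.1474
M4 S386
G1 X113.8195 Y146.9602 F3220
M5
G0 X86.6681 Y114.6744
M4 S710
G1 X81.2909 Y127.6562 F1077
G1 X68.3091 Y133.0334
G1 X55.3273 Y127.6562
G1 X49.9501 Y114.6744
G1 X55.3273 Y101.6926
G1 X68.3091 Y96.3154
G1 X81.2909 Y101.6926
G1 X86.6681 Y114.6744
M5
G0 X110.3948 Y44.0318
M4 S357
G1 X98.2408 Y42.0677 F1380
G1 X76.9361 Y44.2381
G1 X56.8444 Y47.6819
G1 X48.3293 Y49.5378
M5
G0 X62.0796 Y153.4408
M4 S357
G1 X131.4407 Y153.4408 F1380
G1 X131.4407 Y92.2965
G1 X62.0796 Y92.2965
G1 X62.0796 Y153.4408
M5
G0 X54.2616 Y57.0146
M4 S386
G1 X97.4618 Y29.8841 F3220
M5
G0 X53.0874 Y118.4597
M4 S357
G1 X63.2840 Y118.4597 F1380
G1 X63.2840 Y60.9709
G1 X53.0874 Y60.9709
G1 X53.0874 Y118.4597
M5
G0 X0.0000 Y0.0000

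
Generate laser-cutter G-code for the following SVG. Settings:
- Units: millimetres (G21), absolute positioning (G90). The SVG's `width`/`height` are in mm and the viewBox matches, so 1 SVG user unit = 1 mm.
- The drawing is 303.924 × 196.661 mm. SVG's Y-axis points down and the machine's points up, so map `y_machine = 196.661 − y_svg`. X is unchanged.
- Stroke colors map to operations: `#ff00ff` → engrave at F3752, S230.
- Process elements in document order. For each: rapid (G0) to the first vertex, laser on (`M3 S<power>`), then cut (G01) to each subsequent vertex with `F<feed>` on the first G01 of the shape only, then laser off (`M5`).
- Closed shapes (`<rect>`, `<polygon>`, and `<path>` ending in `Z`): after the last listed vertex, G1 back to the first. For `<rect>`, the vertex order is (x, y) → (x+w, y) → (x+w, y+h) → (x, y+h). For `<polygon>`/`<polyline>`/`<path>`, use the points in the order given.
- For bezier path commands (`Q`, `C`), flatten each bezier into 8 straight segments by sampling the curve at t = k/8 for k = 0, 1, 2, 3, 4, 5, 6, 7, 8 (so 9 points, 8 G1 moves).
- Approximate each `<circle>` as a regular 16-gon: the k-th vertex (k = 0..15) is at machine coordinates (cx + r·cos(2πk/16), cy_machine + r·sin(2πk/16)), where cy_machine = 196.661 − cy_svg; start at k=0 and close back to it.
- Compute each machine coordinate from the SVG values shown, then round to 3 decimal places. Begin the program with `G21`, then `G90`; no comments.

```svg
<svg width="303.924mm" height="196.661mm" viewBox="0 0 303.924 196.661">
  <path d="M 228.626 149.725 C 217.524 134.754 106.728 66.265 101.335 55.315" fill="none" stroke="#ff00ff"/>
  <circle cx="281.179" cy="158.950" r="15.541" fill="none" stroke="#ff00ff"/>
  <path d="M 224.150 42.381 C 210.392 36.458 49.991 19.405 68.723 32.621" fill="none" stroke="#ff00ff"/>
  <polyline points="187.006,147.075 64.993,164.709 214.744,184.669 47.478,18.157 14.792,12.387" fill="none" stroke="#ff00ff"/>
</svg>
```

viewBox `0 0 303.924 196.661` with mm width/height → 1 unit = 1 mm. Flip: y_m = 196.661 − y_svg.

**Shape 1** — `<path>` cubic bezier, stroke `#ff00ff` → engrave (S230, F3752). Control points (SVG): P0=(228.626,149.725), P1=(217.524,134.754), P2=(106.728,66.265), P3=(101.335,55.315); sampled at t=k/8. Machine vertices: (228.626,46.936) → (220.190,54.842) → (204.812,66.464) → (184.894,80.500) → (162.840,95.649) → (141.053,110.610) → (121.938,124.080) → (107.898,134.760) → (101.335,141.346). Open path.

**Shape 2** — `<circle>` circle, stroke `#ff00ff` → engrave (S230, F3752). Machine vertices: (296.720,37.711) → (295.537,43.658) → (292.168,48.700) → (287.126,52.069) → (281.179,53.252) → (275.232,52.069) → (270.190,48.700) → (266.821,43.658) → (265.638,37.711) → (266.821,31.764) → (270.190,26.722) → (275.232,23.353) → (281.179,22.170) → (287.126,23.353) → (292.168,26.722) → (295.537,31.764) → (296.720,37.711). Closed: final G1 returns to the first vertex.

**Shape 3** — `<path>` cubic bezier, stroke `#ff00ff` → engrave (S230, F3752). Control points (SVG): P0=(224.150,42.381), P1=(210.392,36.458), P2=(49.991,19.405), P3=(68.723,32.621); sampled at t=k/8. Machine vertices: (224.150,154.280) → (212.753,156.942) → (191.426,160.162) → (163.987,163.456) → (134.253,166.337) → (106.042,168.321) → (83.171,168.923) → (69.459,167.658) → (68.723,164.040). Open path.

**Shape 4** — `<polyline>` open polyline, stroke `#ff00ff` → engrave (S230, F3752). Machine vertices: (187.006,49.586) → (64.993,31.952) → (214.744,11.992) → (47.478,178.504) → (14.792,184.274). Open path.

G21
G90
G0 X228.626 Y46.936
M3 S230
G01 X220.190 Y54.842 F3752
G01 X204.812 Y66.464
G01 X184.894 Y80.500
G01 X162.840 Y95.649
G01 X141.053 Y110.610
G01 X121.938 Y124.080
G01 X107.898 Y134.760
G01 X101.335 Y141.346
M5
G0 X296.720 Y37.711
M3 S230
G01 X295.537 Y43.658 F3752
G01 X292.168 Y48.700
G01 X287.126 Y52.069
G01 X281.179 Y53.252
G01 X275.232 Y52.069
G01 X270.190 Y48.700
G01 X266.821 Y43.658
G01 X265.638 Y37.711
G01 X266.821 Y31.764
G01 X270.190 Y26.722
G01 X275.232 Y23.353
G01 X281.179 Y22.170
G01 X287.126 Y23.353
G01 X292.168 Y26.722
G01 X295.537 Y31.764
G01 X296.720 Y37.711
M5
G0 X224.150 Y154.280
M3 S230
G01 X212.753 Y156.942 F3752
G01 X191.426 Y160.162
G01 X163.987 Y163.456
G01 X134.253 Y166.337
G01 X106.042 Y168.321
G01 X83.171 Y168.923
G01 X69.459 Y167.658
G01 X68.723 Y164.040
M5
G0 X187.006 Y49.586
M3 S230
G01 X64.993 Y31.952 F3752
G01 X214.744 Y11.992
G01 X47.478 Y178.504
G01 X14.792 Y184.274
M5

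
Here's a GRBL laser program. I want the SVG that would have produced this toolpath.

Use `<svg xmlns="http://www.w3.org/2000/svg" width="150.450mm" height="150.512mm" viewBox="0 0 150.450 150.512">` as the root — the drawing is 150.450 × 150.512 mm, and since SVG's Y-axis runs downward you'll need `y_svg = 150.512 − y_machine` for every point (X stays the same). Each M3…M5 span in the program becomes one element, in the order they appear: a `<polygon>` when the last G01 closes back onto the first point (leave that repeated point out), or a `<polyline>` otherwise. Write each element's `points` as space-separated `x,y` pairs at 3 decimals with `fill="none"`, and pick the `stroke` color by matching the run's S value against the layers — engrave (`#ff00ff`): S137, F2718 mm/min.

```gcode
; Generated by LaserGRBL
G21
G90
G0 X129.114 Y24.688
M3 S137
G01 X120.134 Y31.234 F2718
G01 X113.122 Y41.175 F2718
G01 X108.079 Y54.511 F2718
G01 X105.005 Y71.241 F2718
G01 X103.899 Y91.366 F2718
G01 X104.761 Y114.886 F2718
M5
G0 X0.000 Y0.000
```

Each laser-on run becomes one SVG element. Flip Y back into SVG space with y_svg = 150.512 − y_machine. Every run uses S137, so all elements get stroke `#ff00ff` (engrave).

Run 1: The run is open, so emit a `<polyline>` with points (Y-flipped): 129.114,125.824 120.134,119.278 113.122,109.337 108.079,96.001 105.005,79.271 103.899,59.146 104.761,35.626.

<svg xmlns="http://www.w3.org/2000/svg" width="150.450mm" height="150.512mm" viewBox="0 0 150.450 150.512">
  <polyline points="129.114,125.824 120.134,119.278 113.122,109.337 108.079,96.001 105.005,79.271 103.899,59.146 104.761,35.626" fill="none" stroke="#ff00ff"/>
</svg>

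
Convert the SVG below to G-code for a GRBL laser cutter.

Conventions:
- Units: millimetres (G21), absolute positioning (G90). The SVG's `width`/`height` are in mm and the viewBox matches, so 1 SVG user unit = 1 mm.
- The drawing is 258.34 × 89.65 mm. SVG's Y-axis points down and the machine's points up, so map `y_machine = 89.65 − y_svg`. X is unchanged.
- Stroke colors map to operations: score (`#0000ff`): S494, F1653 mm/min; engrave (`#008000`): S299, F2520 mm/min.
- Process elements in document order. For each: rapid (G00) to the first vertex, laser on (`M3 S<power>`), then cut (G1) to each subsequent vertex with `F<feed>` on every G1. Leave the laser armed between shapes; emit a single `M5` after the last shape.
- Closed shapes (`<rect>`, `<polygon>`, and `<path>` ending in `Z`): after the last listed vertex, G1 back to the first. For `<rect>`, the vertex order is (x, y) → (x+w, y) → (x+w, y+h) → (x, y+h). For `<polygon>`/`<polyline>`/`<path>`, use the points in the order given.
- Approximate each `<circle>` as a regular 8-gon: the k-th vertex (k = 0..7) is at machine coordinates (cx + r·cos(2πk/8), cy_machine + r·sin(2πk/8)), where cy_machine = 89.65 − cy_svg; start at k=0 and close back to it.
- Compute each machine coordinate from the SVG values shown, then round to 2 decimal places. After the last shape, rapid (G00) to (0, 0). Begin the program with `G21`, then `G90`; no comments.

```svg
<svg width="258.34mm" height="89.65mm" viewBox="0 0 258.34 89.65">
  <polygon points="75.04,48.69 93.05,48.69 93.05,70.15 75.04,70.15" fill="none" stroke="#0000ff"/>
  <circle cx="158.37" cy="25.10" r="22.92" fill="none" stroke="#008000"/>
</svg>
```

1 u = 1 mm; y_m = 89.65 − y.

[1] `<polygon>` rectangle, #0000ff→score S494 F1653: (75.04,40.96) → (93.05,40.96) → (93.05,19.50) → (75.04,19.50) → (75.04,40.96) (closed)

[2] `<circle>` circle, #008000→engrave S299 F2520: (181.29,64.55) → (174.58,80.76) → (158.37,87.47) → (142.16,80.76) → (135.45,64.55) → (142.16,48.34) → (158.37,41.63) → (174.58,48.34) → (181.29,64.55) (closed)

G21
G90
G00 X75.04 Y40.96
M3 S494
G1 X93.05 Y40.96 F1653
G1 X93.05 Y19.50 F1653
G1 X75.04 Y19.50 F1653
G1 X75.04 Y40.96 F1653
G00 X181.29 Y64.55
M3 S299
G1 X174.58 Y80.76 F2520
G1 X158.37 Y87.47 F2520
G1 X142.16 Y80.76 F2520
G1 X135.45 Y64.55 F2520
G1 X142.16 Y48.34 F2520
G1 X158.37 Y41.63 F2520
G1 X174.58 Y48.34 F2520
G1 X181.29 Y64.55 F2520
M5
G00 X0.00 Y0.00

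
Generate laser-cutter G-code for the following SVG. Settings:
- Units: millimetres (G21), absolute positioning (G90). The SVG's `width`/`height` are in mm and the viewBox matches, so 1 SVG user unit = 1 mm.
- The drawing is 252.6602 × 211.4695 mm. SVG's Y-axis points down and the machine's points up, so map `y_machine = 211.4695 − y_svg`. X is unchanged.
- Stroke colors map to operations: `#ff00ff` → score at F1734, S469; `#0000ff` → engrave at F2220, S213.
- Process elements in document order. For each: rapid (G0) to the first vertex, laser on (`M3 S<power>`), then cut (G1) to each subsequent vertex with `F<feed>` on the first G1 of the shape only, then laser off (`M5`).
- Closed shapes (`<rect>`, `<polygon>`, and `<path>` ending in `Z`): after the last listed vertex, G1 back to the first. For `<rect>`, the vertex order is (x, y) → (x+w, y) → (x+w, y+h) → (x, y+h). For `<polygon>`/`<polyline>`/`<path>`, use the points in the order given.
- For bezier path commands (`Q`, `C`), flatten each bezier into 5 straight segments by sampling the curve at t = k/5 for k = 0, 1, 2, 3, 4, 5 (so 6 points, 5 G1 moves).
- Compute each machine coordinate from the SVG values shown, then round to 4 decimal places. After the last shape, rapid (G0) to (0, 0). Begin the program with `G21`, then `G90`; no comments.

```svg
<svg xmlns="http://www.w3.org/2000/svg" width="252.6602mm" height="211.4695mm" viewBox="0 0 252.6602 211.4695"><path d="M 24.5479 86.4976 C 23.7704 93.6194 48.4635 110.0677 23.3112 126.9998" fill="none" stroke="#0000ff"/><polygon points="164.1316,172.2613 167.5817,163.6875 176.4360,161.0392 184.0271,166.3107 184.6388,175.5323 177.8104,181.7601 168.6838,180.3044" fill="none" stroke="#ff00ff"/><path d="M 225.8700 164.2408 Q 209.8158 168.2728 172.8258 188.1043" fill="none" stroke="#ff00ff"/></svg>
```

Since the viewBox matches the mm dimensions, user units are millimetres directly. The only transform is the Y-flip y_m = 211.4695 − y_svg.

Shape 1 is a cubic bezier drawn with `<path>`. Its stroke #0000ff means engrave at S213, F2220. After flipping Y the toolpath is (24.5479,124.9719) → (26.5353,119.6504) → (31.0206,112.5150) → (34.3884,103.9901) → (33.0237,94.5002) → (23.3112,84.4697).

Shape 2 is a regular polygon drawn with `<polygon>`. Its stroke #ff00ff means score at S469, F1734. After flipping Y the toolpath is (164.1316,39.2082) → (167.5817,47.7820) → (176.4360,50.4303) → (184.0271,45.1588) → (184.6388,35.9372) → (177.8104,29.7094) → (168.6838,31.1651) → (164.1316,39.2082), returning to the start.

Shape 3 is a quadratic bezier drawn with `<path>`. Its stroke #ff00ff means score at S469, F1734. After flipping Y the toolpath is (225.8700,47.2287) → (218.6109,44.9839) → (209.6769,41.4752) → (199.0681,36.7025) → (186.7844,30.6658) → (172.8258,23.3652).

G21
G90
G0 X24.5479 Y124.9719
M3 S213
G1 X26.5353 Y119.6504 F2220
G1 X31.0206 Y112.5150
G1 X34.3884 Y103.9901
G1 X33.0237 Y94.5002
G1 X23.3112 Y84.4697
M5
G0 X164.1316 Y39.2082
M3 S469
G1 X167.5817 Y47.7820 F1734
G1 X176.4360 Y50.4303
G1 X184.0271 Y45.1588
G1 X184.6388 Y35.9372
G1 X177.8104 Y29.7094
G1 X168.6838 Y31.1651
G1 X164.1316 Y39.2082
M5
G0 X225.8700 Y47.2287
M3 S469
G1 X218.6109 Y44.9839 F1734
G1 X209.6769 Y41.4752
G1 X199.0681 Y36.7025
G1 X186.7844 Y30.6658
G1 X172.8258 Y23.3652
M5
G0 X0.0000 Y0.0000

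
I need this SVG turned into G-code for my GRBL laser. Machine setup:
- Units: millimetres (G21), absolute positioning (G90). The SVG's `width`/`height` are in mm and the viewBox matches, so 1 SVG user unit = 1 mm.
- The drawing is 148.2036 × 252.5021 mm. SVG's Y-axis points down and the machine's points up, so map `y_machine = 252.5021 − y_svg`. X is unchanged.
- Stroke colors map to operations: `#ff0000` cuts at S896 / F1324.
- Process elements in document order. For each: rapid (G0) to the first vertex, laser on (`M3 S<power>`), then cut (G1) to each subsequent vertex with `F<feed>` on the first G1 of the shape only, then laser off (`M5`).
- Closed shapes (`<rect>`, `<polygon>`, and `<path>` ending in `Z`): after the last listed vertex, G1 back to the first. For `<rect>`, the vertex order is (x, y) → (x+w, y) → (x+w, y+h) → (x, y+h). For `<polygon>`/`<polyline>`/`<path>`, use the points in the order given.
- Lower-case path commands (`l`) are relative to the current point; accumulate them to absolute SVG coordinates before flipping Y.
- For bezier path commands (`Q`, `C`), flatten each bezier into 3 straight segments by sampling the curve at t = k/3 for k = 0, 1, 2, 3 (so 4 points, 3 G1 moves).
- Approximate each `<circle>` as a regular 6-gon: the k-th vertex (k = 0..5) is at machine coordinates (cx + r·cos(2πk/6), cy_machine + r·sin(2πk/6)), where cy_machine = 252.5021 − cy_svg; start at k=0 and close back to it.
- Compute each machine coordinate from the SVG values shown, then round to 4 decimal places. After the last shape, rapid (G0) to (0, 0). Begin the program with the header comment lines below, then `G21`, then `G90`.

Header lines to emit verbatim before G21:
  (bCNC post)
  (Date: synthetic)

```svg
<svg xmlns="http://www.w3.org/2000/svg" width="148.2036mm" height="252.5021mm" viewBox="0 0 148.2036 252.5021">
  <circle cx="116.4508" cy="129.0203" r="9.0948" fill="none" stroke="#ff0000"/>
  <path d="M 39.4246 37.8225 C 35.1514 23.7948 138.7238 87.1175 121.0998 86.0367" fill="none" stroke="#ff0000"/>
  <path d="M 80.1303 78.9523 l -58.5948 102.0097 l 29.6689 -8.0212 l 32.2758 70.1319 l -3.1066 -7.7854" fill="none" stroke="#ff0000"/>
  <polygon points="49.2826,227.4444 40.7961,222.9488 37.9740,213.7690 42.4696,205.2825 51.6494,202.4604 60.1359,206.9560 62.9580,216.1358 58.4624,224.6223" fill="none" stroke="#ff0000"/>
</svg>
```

(bCNC post)
(Date: synthetic)
G21
G90
G0 X125.5456 Y123.4818
M3 S896
G1 X120.9982 Y131.3581 F1324
G1 X111.9034 Y131.3581
G1 X107.3560 Y123.4818
G1 X111.9034 Y115.6055
G1 X120.9982 Y115.6055
G1 X125.5456 Y123.4818
M5
G0 X39.4246 Y214.6796
M3 S896
G1 X62.6169 Y208.1740 F1324
G1 X106.8080 Y181.6023
G1 X121.0998 Y166.4654
M5
G0 X80.1303 Y173.5498
M3 S896
G1 X21.5355 Y71.5401 F1324
G1 X51.2044 Y79.5613
G1 X83.4802 Y9.4294
G1 X80.3736 Y17.2148
M5
G0 X49.2826 Y25.0577
M3 S896
G1 X40.7961 Y29.5533 F1324
G1 X37.9740 Y38.7331
G1 X42.4696 Y47.2196
G1 X51.6494 Y50.0417
G1 X60.1359 Y45.5461
G1 X62.9580 Y36.3663
G1 X58.4624 Y27.8798
G1 X49.2826 Y25.0577
M5
G0 X0.0000 Y0.0000

1 u = 1 mm; y_m = 252.5021 − y.

[1] `<circle>` circle, #ff0000→cut S896 F1324: (125.5456,123.4818) → (120.9982,131.3581) → (111.9034,131.3581) → (107.3560,123.4818) → (111.9034,115.6055) → (120.9982,115.6055) → (125.5456,123.4818) (closed)

[2] `<path>` cubic bezier, #ff0000→cut S896 F1324: (39.4246,214.6796) → (62.6169,208.1740) → (106.8080,181.6023) → (121.0998,166.4654)

[3] `<path>` open polyline, #ff0000→cut S896 F1324: (80.1303,173.5498) → (21.5355,71.5401) → (51.2044,79.5613) → (83.4802,9.4294) → (80.3736,17.2148)

[4] `<polygon>` regular polygon, #ff0000→cut S896 F1324: (49.2826,25.0577) → (40.7961,29.5533) → (37.9740,38.7331) → (42.4696,47.2196) → (51.6494,50.0417) → (60.1359,45.5461) → (62.9580,36.3663) → (58.4624,27.8798) → (49.2826,25.0577) (closed)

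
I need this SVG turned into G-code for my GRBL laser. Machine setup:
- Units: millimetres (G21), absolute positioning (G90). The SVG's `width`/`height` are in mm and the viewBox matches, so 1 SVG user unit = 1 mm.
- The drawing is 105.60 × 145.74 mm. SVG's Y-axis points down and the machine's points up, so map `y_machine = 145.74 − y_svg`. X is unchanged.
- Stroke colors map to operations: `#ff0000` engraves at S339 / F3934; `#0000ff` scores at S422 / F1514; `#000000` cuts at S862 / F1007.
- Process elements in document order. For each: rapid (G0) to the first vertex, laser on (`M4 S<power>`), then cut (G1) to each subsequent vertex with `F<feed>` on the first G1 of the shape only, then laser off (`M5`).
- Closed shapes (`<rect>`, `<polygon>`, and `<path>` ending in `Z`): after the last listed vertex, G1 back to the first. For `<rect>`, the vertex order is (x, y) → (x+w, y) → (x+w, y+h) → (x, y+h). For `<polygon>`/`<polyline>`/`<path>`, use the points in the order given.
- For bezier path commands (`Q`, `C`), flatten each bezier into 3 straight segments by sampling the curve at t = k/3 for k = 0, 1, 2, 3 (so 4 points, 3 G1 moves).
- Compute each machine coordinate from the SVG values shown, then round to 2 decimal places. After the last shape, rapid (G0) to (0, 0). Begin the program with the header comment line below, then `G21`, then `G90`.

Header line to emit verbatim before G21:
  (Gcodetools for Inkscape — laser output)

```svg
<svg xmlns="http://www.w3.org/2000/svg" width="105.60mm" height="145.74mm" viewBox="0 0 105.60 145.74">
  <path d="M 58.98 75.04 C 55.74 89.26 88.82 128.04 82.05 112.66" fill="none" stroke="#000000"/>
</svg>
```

viewBox `0 0 105.60 145.74` with mm width/height → 1 unit = 1 mm. Flip: y_m = 145.74 − y_svg.

**Shape 1** — `<path>` cubic bezier, stroke `#000000` → cut (S862, F1007). Control points (SVG): P0=(58.98,75.04), P1=(55.74,89.26), P2=(88.82,128.04), P3=(82.05,112.66); sampled at t=k/3. Machine vertices: (58.98,70.70) → (65.03,51.21) → (78.36,32.84) → (82.05,33.08). Open path.

(Gcodetools for Inkscape — laser output)
G21
G90
G0 X58.98 Y70.70
M4 S862
G1 X65.03 Y51.21 F1007
G1 X78.36 Y32.84
G1 X82.05 Y33.08
M5
G0 X0.00 Y0.00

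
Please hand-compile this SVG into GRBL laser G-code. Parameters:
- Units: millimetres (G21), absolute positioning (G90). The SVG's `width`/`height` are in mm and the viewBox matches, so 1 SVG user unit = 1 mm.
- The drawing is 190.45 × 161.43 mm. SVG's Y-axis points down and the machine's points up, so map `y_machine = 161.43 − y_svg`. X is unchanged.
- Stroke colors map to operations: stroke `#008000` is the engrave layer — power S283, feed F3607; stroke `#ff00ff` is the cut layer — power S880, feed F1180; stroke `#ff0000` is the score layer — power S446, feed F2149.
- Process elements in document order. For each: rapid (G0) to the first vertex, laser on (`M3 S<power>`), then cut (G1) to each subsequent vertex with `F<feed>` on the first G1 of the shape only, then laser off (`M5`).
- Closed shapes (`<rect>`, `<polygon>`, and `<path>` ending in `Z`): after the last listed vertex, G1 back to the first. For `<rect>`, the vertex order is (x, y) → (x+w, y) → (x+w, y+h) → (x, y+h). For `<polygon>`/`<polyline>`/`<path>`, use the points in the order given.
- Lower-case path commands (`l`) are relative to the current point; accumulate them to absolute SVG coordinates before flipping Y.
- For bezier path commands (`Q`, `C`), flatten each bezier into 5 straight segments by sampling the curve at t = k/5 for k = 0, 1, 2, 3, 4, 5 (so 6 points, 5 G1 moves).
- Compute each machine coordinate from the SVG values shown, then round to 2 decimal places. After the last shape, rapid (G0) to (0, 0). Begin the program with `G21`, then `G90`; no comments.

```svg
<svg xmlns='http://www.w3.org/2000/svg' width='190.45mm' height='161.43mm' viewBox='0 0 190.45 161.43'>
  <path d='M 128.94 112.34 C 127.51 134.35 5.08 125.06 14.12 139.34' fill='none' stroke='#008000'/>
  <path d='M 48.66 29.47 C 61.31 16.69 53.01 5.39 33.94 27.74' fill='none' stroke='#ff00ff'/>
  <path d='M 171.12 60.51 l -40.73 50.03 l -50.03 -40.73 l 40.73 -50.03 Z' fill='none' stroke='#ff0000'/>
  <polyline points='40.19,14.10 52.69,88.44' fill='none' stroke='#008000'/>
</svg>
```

G21
G90
G0 X128.94 Y49.09
M3 S283
G1 X115.58 Y39.20 F3607
G1 X85.30 Y34.19
G1 X50.22 Y31.42
G1 X22.45 Y28.27
G1 X14.12 Y22.09
M5
G0 X48.66 Y131.96
M3 S880
G1 X53.82 Y139.19 F1180
G1 X54.44 Y144.53
G1 X51.00 Y146.42
G1 X44.01 Y143.32
G1 X33.94 Y133.69
M5
G0 X171.12 Y100.92
M3 S446
G1 X130.39 Y50.89 F2149
G1 X80.36 Y91.62
G1 X121.09 Y141.65
G1 X171.12 Y100.92
M5
G0 X40.19 Y147.33
M3 S283
G1 X52.69 Y72.99 F3607
M5
G0 X0.00 Y0.00

viewBox `0 0 190.45 161.43` with mm width/height → 1 unit = 1 mm. Flip: y_m = 161.43 − y_svg.

**Shape 1** — `<path>` cubic bezier, stroke `#008000` → engrave (S283, F3607). Control points (SVG): P0=(128.94,112.34), P1=(127.51,134.35), P2=(5.08,125.06), P3=(14.12,139.34); sampled at t=k/5. Machine vertices: (128.94,49.09) → (115.58,39.20) → (85.30,34.19) → (50.22,31.42) → (22.45,28.27) → (14.12,22.09). Open path.

**Shape 2** — `<path>` cubic bezier, stroke `#ff00ff` → cut (S880, F1180). Control points (SVG): P0=(48.66,29.47), P1=(61.31,16.69), P2=(53.01,5.39), P3=(33.94,27.74); sampled at t=k/5. Machine vertices: (48.66,131.96) → (53.82,139.19) → (54.44,144.53) → (51.00,146.42) → (44.01,143.32) → (33.94,133.69). Open path.

**Shape 3** — `<path>` regular polygon, stroke `#ff0000` → score (S446, F2149). Machine vertices: (171.12,100.92) → (130.39,50.89) → (80.36,91.62) → (121.09,141.65) → (171.12,100.92). Closed: final G1 returns to the first vertex.

**Shape 4** — `<polyline>` line segment, stroke `#008000` → engrave (S283, F3607). Machine vertices: (40.19,147.33) → (52.69,72.99). Open path.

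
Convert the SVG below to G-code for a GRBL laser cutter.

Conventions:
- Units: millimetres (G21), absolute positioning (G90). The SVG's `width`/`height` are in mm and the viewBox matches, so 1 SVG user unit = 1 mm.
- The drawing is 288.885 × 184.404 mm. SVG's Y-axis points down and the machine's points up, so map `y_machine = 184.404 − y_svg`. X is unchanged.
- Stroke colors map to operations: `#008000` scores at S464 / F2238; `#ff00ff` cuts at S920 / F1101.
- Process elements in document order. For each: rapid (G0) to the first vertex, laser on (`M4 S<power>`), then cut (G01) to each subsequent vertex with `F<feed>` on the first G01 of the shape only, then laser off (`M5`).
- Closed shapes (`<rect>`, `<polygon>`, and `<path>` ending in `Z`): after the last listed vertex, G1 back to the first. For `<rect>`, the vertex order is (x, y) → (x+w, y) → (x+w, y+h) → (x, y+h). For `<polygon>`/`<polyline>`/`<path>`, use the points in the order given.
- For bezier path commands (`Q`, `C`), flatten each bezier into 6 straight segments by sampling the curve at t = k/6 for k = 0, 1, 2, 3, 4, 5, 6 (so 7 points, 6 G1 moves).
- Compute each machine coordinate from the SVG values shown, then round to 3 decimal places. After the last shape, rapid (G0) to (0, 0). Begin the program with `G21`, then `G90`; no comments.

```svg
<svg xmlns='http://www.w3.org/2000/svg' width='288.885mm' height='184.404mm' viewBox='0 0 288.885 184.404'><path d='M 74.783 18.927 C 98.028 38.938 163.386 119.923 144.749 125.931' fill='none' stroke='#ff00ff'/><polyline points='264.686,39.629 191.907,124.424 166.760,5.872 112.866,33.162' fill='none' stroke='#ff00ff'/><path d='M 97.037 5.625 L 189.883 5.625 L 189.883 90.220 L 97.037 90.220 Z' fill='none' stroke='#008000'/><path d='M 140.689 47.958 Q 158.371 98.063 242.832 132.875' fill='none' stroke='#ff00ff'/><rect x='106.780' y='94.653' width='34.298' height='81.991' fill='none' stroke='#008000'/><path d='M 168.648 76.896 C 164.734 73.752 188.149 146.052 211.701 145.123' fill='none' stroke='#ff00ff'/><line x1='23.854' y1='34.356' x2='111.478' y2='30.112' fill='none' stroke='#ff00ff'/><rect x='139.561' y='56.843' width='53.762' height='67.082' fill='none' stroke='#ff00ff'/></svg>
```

viewBox `0 0 288.885 184.404` with mm width/height → 1 unit = 1 mm. Flip: y_m = 184.404 − y_svg.

**Shape 1** — `<path>` cubic bezier, stroke `#ff00ff` → cut (S920, F1101). Control points (SVG): P0=(74.783,18.927), P1=(98.028,38.938), P2=(163.386,119.923), P3=(144.749,125.931); sampled at t=k/6. Machine vertices: (74.783,165.477) → (89.331,151.020) → (107.395,130.177) → (125.472,106.724) → (140.058,84.438) → (147.652,67.096) → (144.749,58.473). Open path.

**Shape 2** — `<polyline>` open polyline, stroke `#ff00ff` → cut (S920, F1101). Machine vertices: (264.686,144.775) → (191.907,59.980) → (166.760,178.532) → (112.866,151.242). Open path.

**Shape 3** — `<path>` rectangle, stroke `#008000` → score (S464, F2238). Machine vertices: (97.037,178.779) → (189.883,178.779) → (189.883,94.184) → (97.037,94.184) → (97.037,178.779). Closed: final G1 returns to the first vertex.

**Shape 4** — `<path>` quadratic bezier, stroke `#ff00ff` → cut (S920, F1101). Control points (SVG): P0=(140.689,47.958), P1=(158.371,98.063), P2=(242.832,132.875); sampled at t=k/6. Machine vertices: (140.689,136.446) → (148.438,120.169) → (159.897,104.742) → (175.066,90.164) → (193.945,76.436) → (216.533,63.558) → (242.832,51.529). Open path.

**Shape 5** — `<rect>` rectangle, stroke `#008000` → score (S464, F2238). Machine vertices: (106.780,89.751) → (141.078,89.751) → (141.078,7.760) → (106.780,7.760) → (106.780,89.751). Closed: final G1 returns to the first vertex.

**Shape 6** — `<path>` cubic bezier, stroke `#ff00ff` → cut (S920, F1101). Control points (SVG): P0=(168.648,76.896), P1=(164.734,73.752), P2=(188.149,146.052), P3=(211.701,145.123); sampled at t=k/6. Machine vertices: (168.648,107.508) → (168.843,103.481) → (172.837,91.010) → (179.875,74.225) → (189.202,57.255) → (200.062,44.231) → (211.701,39.281). Open path.

**Shape 7** — `<line>` line segment, stroke `#ff00ff` → cut (S920, F1101). Machine vertices: (23.854,150.048) → (111.478,154.292). Open path.

**Shape 8** — `<rect>` rectangle, stroke `#ff00ff` → cut (S920, F1101). Machine vertices: (139.561,127.561) → (193.323,127.561) → (193.323,60.479) → (139.561,60.479) → (139.561,127.561). Closed: final G1 returns to the first vertex.

G21
G90
G0 X74.783 Y165.477
M4 S920
G01 X89.331 Y151.020 F1101
G01 X107.395 Y130.177
G01 X125.472 Y106.724
G01 X140.058 Y84.438
G01 X147.652 Y67.096
G01 X144.749 Y58.473
M5
G0 X264.686 Y144.775
M4 S920
G01 X191.907 Y59.980 F1101
G01 X166.760 Y178.532
G01 X112.866 Y151.242
M5
G0 X97.037 Y178.779
M4 S464
G01 X189.883 Y178.779 F2238
G01 X189.883 Y94.184
G01 X97.037 Y94.184
G01 X97.037 Y178.779
M5
G0 X140.689 Y136.446
M4 S920
G01 X148.438 Y120.169 F1101
G01 X159.897 Y104.742
G01 X175.066 Y90.164
G01 X193.945 Y76.436
G01 X216.533 Y63.558
G01 X242.832 Y51.529
M5
G0 X106.780 Y89.751
M4 S464
G01 X141.078 Y89.751 F2238
G01 X141.078 Y7.760
G01 X106.780 Y7.760
G01 X106.780 Y89.751
M5
G0 X168.648 Y107.508
M4 S920
G01 X168.843 Y103.481 F1101
G01 X172.837 Y91.010
G01 X179.875 Y74.225
G01 X189.202 Y57.255
G01 X200.062 Y44.231
G01 X211.701 Y39.281
M5
G0 X23.854 Y150.048
M4 S920
G01 X111.478 Y154.292 F1101
M5
G0 X139.561 Y127.561
M4 S920
G01 X193.323 Y127.561 F1101
G01 X193.323 Y60.479
G01 X139.561 Y60.479
G01 X139.561 Y127.561
M5
G0 X0.000 Y0.000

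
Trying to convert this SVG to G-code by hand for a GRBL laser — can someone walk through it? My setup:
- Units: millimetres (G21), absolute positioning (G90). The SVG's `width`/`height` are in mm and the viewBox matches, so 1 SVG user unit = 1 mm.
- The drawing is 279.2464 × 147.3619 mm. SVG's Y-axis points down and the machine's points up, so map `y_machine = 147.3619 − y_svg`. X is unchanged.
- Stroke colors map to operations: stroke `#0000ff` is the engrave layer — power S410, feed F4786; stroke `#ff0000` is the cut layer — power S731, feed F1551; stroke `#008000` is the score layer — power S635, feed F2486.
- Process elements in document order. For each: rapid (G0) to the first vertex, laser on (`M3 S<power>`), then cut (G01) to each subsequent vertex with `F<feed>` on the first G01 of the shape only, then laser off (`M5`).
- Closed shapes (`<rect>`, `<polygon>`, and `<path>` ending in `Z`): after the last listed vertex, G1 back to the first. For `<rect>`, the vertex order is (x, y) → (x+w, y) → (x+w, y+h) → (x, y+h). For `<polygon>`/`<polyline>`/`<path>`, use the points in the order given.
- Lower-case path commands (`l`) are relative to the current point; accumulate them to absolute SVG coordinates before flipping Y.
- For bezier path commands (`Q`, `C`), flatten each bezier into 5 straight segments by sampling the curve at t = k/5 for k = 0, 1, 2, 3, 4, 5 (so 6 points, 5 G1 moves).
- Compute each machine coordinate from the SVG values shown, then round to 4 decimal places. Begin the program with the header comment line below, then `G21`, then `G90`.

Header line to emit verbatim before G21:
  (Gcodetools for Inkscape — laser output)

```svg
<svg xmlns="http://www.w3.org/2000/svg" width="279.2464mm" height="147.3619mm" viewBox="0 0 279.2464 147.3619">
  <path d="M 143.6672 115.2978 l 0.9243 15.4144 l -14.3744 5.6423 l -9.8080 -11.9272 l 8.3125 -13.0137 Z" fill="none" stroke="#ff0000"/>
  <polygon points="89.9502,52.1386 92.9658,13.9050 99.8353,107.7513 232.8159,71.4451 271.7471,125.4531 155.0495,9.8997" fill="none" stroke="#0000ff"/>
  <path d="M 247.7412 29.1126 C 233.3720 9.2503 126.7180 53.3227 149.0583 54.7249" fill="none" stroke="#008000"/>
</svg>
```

Since the viewBox matches the mm dimensions, user units are millimetres directly. The only transform is the Y-flip y_m = 147.3619 − y_svg.

Shape 1 is a regular polygon drawn with `<path>`. Its stroke #ff0000 means cut at S731, F1551. After flipping Y the toolpath is (143.6672,32.0641) → (144.5915,16.6497) → (130.2171,11.0074) → (120.4091,22.9346) → (128.7216,35.9483) → (143.6672,32.0641), returning to the start.

Shape 2 is a closed polygon drawn with `<polygon>`. Its stroke #0000ff means engrave at S410, F4786. After flipping Y the toolpath is (89.9502,95.2233) → (92.9658,133.4569) → (99.8353,39.6106) → (232.8159,75.9168) → (271.7471,21.9088) → (155.0495,137.4622) → (89.9502,95.2233), returning to the start.

Shape 3 is a cubic bezier drawn with `<path>`. Its stroke #008000 means score at S635, F2486. After flipping Y the toolpath is (247.7412,118.2493) → (229.8157,123.3474) → (200.3633,118.2181) → (170.0053,107.9786) → (149.3632,97.7459) → (149.0583,92.6370).

(Gcodetools for Inkscape — laser output)
G21
G90
G0 X143.6672 Y32.0641
M3 S731
G01 X144.5915 Y16.6497 F1551
G01 X130.2171 Y11.0074
G01 X120.4091 Y22.9346
G01 X128.7216 Y35.9483
G01 X143.6672 Y32.0641
M5
G0 X89.9502 Y95.2233
M3 S410
G01 X92.9658 Y133.4569 F4786
G01 X99.8353 Y39.6106
G01 X232.8159 Y75.9168
G01 X271.7471 Y21.9088
G01 X155.0495 Y137.4622
G01 X89.9502 Y95.2233
M5
G0 X247.7412 Y118.2493
M3 S635
G01 X229.8157 Y123.3474 F2486
G01 X200.3633 Y118.2181
G01 X170.0053 Y107.9786
G01 X149.3632 Y97.7459
G01 X149.0583 Y92.6370
M5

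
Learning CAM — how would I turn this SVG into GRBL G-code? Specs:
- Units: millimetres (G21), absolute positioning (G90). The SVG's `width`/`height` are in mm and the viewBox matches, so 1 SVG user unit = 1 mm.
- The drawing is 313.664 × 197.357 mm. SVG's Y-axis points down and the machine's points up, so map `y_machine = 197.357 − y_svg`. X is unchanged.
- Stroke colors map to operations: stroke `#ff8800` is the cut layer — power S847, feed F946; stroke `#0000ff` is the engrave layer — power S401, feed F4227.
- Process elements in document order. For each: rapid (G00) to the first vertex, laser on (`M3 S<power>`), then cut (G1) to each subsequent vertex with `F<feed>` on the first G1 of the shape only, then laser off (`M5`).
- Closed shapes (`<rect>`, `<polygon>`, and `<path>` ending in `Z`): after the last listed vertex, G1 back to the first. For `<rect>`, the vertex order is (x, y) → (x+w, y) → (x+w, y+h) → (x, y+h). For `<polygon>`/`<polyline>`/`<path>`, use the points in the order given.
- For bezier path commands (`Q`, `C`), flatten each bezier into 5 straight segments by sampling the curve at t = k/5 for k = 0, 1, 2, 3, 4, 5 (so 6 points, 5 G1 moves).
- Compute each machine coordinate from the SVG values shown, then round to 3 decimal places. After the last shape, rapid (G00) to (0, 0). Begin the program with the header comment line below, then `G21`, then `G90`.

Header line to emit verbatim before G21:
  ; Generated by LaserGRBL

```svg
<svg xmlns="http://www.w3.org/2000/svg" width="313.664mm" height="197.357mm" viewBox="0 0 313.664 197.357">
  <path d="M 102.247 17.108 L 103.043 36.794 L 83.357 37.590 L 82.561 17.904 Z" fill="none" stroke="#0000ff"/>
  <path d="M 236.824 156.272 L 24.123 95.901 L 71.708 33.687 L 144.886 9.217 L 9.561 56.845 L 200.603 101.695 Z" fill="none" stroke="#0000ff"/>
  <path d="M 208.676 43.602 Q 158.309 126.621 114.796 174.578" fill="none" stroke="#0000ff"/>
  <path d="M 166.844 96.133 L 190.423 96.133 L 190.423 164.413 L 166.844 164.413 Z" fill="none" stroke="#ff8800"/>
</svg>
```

; Generated by LaserGRBL
G21
G90
G00 X102.247 Y180.249
M3 S401
G1 X103.043 Y160.563 F4227
G1 X83.357 Y159.767
G1 X82.561 Y179.453
G1 X102.247 Y180.249
M5
G00 X236.824 Y41.085
M3 S401
G1 X24.123 Y101.456 F4227
G1 X71.708 Y163.670
G1 X144.886 Y188.140
G1 X9.561 Y140.512
G1 X200.603 Y95.662
G1 X236.824 Y41.085
M5
G00 X208.676 Y153.755
M3 S401
G1 X188.803 Y121.950 F4227
G1 X169.479 Y92.950
G1 X150.703 Y66.755
G1 X132.475 Y43.364
G1 X114.796 Y22.779
M5
G00 X166.844 Y101.224
M3 S847
G1 X190.423 Y101.224 F946
G1 X190.423 Y32.944
G1 X166.844 Y32.944
G1 X166.844 Y101.224
M5
G00 X0.000 Y0.000

viewBox `0 0 313.664 197.357` with mm width/height → 1 unit = 1 mm. Flip: y_m = 197.357 − y_svg.

**Shape 1** — `<path>` regular polygon, stroke `#0000ff` → engrave (S401, F4227). Machine vertices: (102.247,180.249) → (103.043,160.563) → (83.357,159.767) → (82.561,179.453) → (102.247,180.249). Closed: final G1 returns to the first vertex.

**Shape 2** — `<path>` closed polygon, stroke `#0000ff` → engrave (S401, F4227). Machine vertices: (236.824,41.085) → (24.123,101.456) → (71.708,163.670) → (144.886,188.140) → (9.561,140.512) → (200.603,95.662) → (236.824,41.085). Closed: final G1 returns to the first vertex.

**Shape 3** — `<path>` quadratic bezier, stroke `#0000ff` → engrave (S401, F4227). Control points (SVG): P0=(208.676,43.602), P1=(158.309,126.621), P2=(114.796,174.578); sampled at t=k/5. Machine vertices: (208.676,153.755) → (188.803,121.950) → (169.479,92.950) → (150.703,66.755) → (132.475,43.364) → (114.796,22.779). Open path.

**Shape 4** — `<path>` rectangle, stroke `#ff8800` → cut (S847, F946). Machine vertices: (166.844,101.224) → (190.423,101.224) → (190.423,32.944) → (166.844,32.944) → (166.844,101.224). Closed: final G1 returns to the first vertex.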